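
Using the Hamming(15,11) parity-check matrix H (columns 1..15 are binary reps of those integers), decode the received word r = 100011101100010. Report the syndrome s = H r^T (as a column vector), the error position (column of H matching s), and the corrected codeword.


s = (1, 0, 0, 0)^T, error position = 8, corrected codeword c = 100011111100010

Compute s = H r^T mod 2 one row at a time:
  s_1 = 0 + 1 + 1 + 0 + 0 + 0 + 1 + 0 = 3 ≡ 1 (mod 2).
  s_2 = 0 + 1 + 1 + 1 + 0 + 0 + 1 + 0 = 4 ≡ 0 (mod 2).
  s_3 = 0 + 0 + 1 + 1 + 1 + 0 + 1 + 0 = 4 ≡ 0 (mod 2).
  s_4 = 1 + 0 + 1 + 1 + 1 + 0 + 0 + 0 = 4 ≡ 0 (mod 2).
s = (1, 0, 0, 0)^T — this equals column 8 of H (binary 1000), so error is at position 8.
Correct: flip bit 8 of r = 100011101100010 to get c = 100011111100010.


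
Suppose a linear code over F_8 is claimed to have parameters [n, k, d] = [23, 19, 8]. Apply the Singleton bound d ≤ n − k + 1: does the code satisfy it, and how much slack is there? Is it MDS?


Singleton RHS = n − k + 1 = 5, slack = -3, bound violated (no such code; not MDS).

Singleton bound: d ≤ n − k + 1.
Here n = 23, k = 19, so n − k + 1 = 5.
Given d = 8, check d ≤ 5: NO.
Slack = (n − k + 1) − d = -3.
The slack is negative: d = 8 exceeds n − k + 1 = 5 by 3, so the Singleton bound is violated and no linear [23, 19, 8]_8 code can exist. In particular it is not MDS (MDS requires d = n − k + 1 exactly).
Description: the claimed parameters are [23, 19, 8]_8; such a code would be impossible (violates the Singleton bound).


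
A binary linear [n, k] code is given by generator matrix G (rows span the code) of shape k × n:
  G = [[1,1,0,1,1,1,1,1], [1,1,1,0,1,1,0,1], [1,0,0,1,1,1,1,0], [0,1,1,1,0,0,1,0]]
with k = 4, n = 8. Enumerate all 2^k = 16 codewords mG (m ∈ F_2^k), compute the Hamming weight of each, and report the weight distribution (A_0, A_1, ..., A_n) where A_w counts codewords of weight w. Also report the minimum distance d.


Weight distribution: A_0 = 1, A_1 = 2, A_2 = 1, A_3 = 1, A_4 = 3, A_5 = 4, A_6 = 3, A_7 = 1. Minimum distance d = 1.

Enumerate all 2^4 = 16 messages m ∈ F_2^4.
For each, compute codeword c = mG in F_2^8, then tally its weight.
  m = 0000 → c = 00000000, weight = 0.
  m = 1000 → c = 11011111, weight = 7.
  m = 0100 → c = 11101101, weight = 6.
  m = 1100 → c = 00110010, weight = 3.
  m = 0010 → c = 10011110, weight = 5.
  m = 1010 → c = 01000001, weight = 2.
  m = 0110 → c = 01110011, weight = 5.
  m = 1110 → c = 10101100, weight = 4.
  m = 0001 → c = 01110010, weight = 4.
  m = 1001 → c = 10101101, weight = 5.
  m = 0101 → c = 10011111, weight = 6.
  m = 1101 → c = 01000000, weight = 1.
  m = 0011 → c = 11101100, weight = 5.
  m = 1011 → c = 00110011, weight = 4.
  m = 0111 → c = 00000001, weight = 1.
  m = 1111 → c = 11011110, weight = 6.
Tally weights:
  weight 0: 1 codewords.
  weight 1: 2 codewords.
  weight 2: 1 codewords.
  weight 3: 1 codewords.
  weight 4: 3 codewords.
  weight 5: 4 codewords.
  weight 6: 3 codewords.
  weight 7: 1 codewords.
Minimum distance d = smallest w > 0 with A_w > 0 = 1.
Sanity: Σ A_w = 16 = 2^4 = 16 ✓.


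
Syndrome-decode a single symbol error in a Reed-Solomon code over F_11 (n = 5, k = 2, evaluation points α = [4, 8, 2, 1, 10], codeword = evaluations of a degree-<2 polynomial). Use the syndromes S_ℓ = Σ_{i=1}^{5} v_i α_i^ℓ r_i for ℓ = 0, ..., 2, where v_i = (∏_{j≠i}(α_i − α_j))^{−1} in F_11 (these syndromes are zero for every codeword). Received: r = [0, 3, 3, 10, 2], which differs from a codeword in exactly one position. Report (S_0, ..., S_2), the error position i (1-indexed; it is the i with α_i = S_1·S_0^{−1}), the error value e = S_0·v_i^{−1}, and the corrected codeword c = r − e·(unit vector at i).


S = (4, 10, 3), error at position 2, error magnitude e = 9, c = [0, 5, 3, 10, 2].

Step 1: column multipliers v_i = (∏_{j≠i}(α_i − α_j))^{−1} mod 11.
  i = 1 (α = 4): (4−8)(4−2)(4−1)(4−10) = (−4)·2·3·(−6) = 144 ≡ 1, so v_1 = 1^{−1} = 1 (mod 11).
  i = 2 (α = 8): (8−4)(8−2)(8−1)(8−10) = 4·6·7·(−2) = −336 ≡ 5, so v_2 = 5^{−1} = 9 (mod 11).
  i = 3 (α = 2): (2−4)(2−8)(2−1)(2−10) = (−2)·(−6)·1·(−8) = −96 ≡ 3, so v_3 = 3^{−1} = 4 (mod 11).
  i = 4 (α = 1): (1−4)(1−8)(1−2)(1−10) = (−3)·(−7)·(−1)·(−9) = 189 ≡ 2, so v_4 = 2^{−1} = 6 (mod 11).
  i = 5 (α = 10): (10−4)(10−8)(10−2)(10−1) = 6·2·8·9 = 864 ≡ 6, so v_5 = 6^{−1} = 2 (mod 11).
  v = [1, 9, 4, 6, 2].
Step 2: syndromes of r = [0, 3, 3, 10, 2] (all sums mod 11).
  S_0 = Σ v_i r_i = 1·0 + 9·3 + 4·3 + 6·10 + 2·2 = 103 ≡ 4.
  S_1 = Σ v_i α_i r_i = 1·4·0 + 9·8·3 + 4·2·3 + 6·1·10 + 2·10·2 = 340 ≡ 10.
  α_i^2 mod 11 = [5, 9, 4, 1, 1].
  S_2 = Σ v_i α_i^2 r_i = 1·5·0 + 9·9·3 + 4·4·3 + 6·1·10 + 2·1·2 = 355 ≡ 3.
  S = (4, 10, 3) ≠ 0, so r is not a codeword (an error is present).
Step 3: locate the error. For a single error e at position i, S_ℓ = v_i·e·α_i^ℓ, so α_err = S_1/S_0.
  S_0^{−1} = 4^{−1} = 3 (mod 11), so α_err = 10·3 = 30 ≡ 8 = α_2. Error position i = 2.
  Consistency check: S_2/S_1 = 3·10 = 30 ≡ 8 = α_err ✓ (single-error assumption holds).
Step 4: error magnitude e = S_0/v_2 = S_0·∏_{j≠2}(α_2 − α_j) = 4·5 = 20 ≡ 9 (mod 11).
Step 5: correct position 2: c_2 = r_2 − e = 3 − 9 ≡ 5 (mod 11). Hence c = [0, 5, 3, 10, 2].
  Check: interpolating c through the α_i gives m(x) = 6 + 4·x (degree < 2) with m(α_i) = c_i for every i, so c is indeed a codeword.


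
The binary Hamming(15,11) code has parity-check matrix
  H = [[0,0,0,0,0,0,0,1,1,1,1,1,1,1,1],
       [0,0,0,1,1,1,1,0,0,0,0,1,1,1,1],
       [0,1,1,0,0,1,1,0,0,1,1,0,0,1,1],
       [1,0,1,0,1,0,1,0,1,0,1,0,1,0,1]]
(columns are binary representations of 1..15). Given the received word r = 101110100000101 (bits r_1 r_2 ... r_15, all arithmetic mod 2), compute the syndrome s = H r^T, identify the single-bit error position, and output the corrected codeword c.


s = (0, 1, 1, 0)^T, error position = 6, corrected codeword c = 101111100000101

Compute s = H r^T mod 2 one row at a time:
  s_1 = 0 + 0 + 0 + 0 + 0 + 1 + 0 + 1 = 2 ≡ 0 (mod 2).
  s_2 = 1 + 1 + 0 + 1 + 0 + 1 + 0 + 1 = 5 ≡ 1 (mod 2).
  s_3 = 0 + 1 + 0 + 1 + 0 + 0 + 0 + 1 = 3 ≡ 1 (mod 2).
  s_4 = 1 + 1 + 1 + 1 + 0 + 0 + 1 + 1 = 6 ≡ 0 (mod 2).
s = (0, 1, 1, 0)^T — this equals column 6 of H (binary 0110), so error is at position 6.
Correct: flip bit 6 of r = 101110100000101 to get c = 101111100000101.


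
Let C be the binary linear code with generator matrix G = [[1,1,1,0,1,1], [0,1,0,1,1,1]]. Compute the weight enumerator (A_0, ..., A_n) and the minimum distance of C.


Weight distribution: A_0 = 1, A_3 = 1, A_4 = 1, A_5 = 1. Minimum distance d = 3.

Enumerate all 2^2 = 4 messages m ∈ F_2^2.
For each, compute codeword c = mG in F_2^6, then tally its weight.
  m = 00 → c = 000000, weight = 0.
  m = 10 → c = 111011, weight = 5.
  m = 01 → c = 010111, weight = 4.
  m = 11 → c = 101100, weight = 3.
Tally weights:
  weight 0: 1 codewords.
  weight 3: 1 codewords.
  weight 4: 1 codewords.
  weight 5: 1 codewords.
Minimum distance d = smallest w > 0 with A_w > 0 = 3.
Sanity: Σ A_w = 4 = 2^2 = 4 ✓.


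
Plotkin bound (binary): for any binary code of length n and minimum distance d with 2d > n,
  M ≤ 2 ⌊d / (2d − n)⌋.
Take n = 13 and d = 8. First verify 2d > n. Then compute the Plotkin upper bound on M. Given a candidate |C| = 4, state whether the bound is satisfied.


Plotkin bound M ≤ 4; given |C| = 4 ≤ bound (satisfied).

Check applicability: 2d = 16, n = 13.
2d − n = 3 > 0, so Plotkin applies.
Compute d/(2d−n) = 8/3 ≈ 2.6667.
⌊d/(2d−n)⌋ = 2.
Plotkin bound: M ≤ 2·2 = 4.
Given |C| = 4, check: satisfied.
This |C| is at the Plotkin bound.


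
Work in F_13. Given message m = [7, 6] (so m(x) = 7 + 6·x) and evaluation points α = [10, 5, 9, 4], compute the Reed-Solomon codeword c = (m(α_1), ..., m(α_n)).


c = [2, 11, 9, 5]

Message polynomial: m(x) = 7 + 6·x (mod 13).
For each evaluation point α_i, compute m(α_i) mod 13:
  α_1 = 10: Horner steps 6 → 2, so m(10) = 2.
  α_2 = 5: Horner steps 6 → 11, so m(5) = 11.
  α_3 = 9: Horner steps 6 → 9, so m(9) = 9.
  α_4 = 4: Horner steps 6 → 5, so m(4) = 5.
Codeword c = [2, 11, 9, 5] ∈ F_13^4.


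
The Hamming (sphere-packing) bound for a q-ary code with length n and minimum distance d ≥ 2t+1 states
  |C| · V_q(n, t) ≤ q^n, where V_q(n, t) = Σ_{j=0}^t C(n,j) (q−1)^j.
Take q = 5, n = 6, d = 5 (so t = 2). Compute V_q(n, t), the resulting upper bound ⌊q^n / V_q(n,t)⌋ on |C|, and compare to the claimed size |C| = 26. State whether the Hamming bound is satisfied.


V_q(n, t) = 265, q^n = 15625, Hamming bound = 58, |C| = 26 ≤ bound (satisfied).

Step 1: Compute V_q(n, t) = Σ_{j=0}^2 C(n, j) (q−1)^j.
  j = 0: C(6,0)·(4)^0 = 1·1 = 1.
  j = 1: C(6,1)·(4)^1 = 6·4 = 24.
  j = 2: C(6,2)·(4)^2 = 15·16 = 240.
  V_q(n, t) = 1 + 24 + 240 = 265.
Step 2: q^n = 5^6 = 15625.
Step 3: Hamming bound ⌊q^n / V_q(n,t)⌋ = ⌊15625/265⌋ = 58.
Step 4: Compare |C| = 26 to 58: satisfied.
The claimed |C| lies below the Hamming bound.


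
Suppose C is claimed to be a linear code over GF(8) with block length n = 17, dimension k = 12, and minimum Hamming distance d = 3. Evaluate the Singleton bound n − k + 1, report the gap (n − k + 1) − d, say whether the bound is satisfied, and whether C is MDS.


Singleton RHS = n − k + 1 = 6, slack = 3, bound satisfied, not MDS.

Singleton bound: d ≤ n − k + 1.
Here n = 17, k = 12, so n − k + 1 = 6.
Given d = 3, check d ≤ 6: YES.
Slack = (n − k + 1) − d = 3.
The code is NOT MDS (slack = 3 > 0).
Description: the claimed parameters are [17, 12, 3]_8; such a code would be non-MDS.


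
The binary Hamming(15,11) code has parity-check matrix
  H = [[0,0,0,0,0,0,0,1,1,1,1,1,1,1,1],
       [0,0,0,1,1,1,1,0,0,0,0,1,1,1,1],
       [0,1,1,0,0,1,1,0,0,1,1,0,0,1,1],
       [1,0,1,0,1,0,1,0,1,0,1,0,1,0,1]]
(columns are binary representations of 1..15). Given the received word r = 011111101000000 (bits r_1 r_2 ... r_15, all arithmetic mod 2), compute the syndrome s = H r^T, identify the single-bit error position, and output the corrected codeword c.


s = (1, 0, 0, 0)^T, error position = 8, corrected codeword c = 011111111000000

Compute s = H r^T mod 2 one row at a time:
  s_1 = 0 + 1 + 0 + 0 + 0 + 0 + 0 + 0 = 1 ≡ 1 (mod 2).
  s_2 = 1 + 1 + 1 + 1 + 0 + 0 + 0 + 0 = 4 ≡ 0 (mod 2).
  s_3 = 1 + 1 + 1 + 1 + 0 + 0 + 0 + 0 = 4 ≡ 0 (mod 2).
  s_4 = 0 + 1 + 1 + 1 + 1 + 0 + 0 + 0 = 4 ≡ 0 (mod 2).
s = (1, 0, 0, 0)^T — this equals column 8 of H (binary 1000), so error is at position 8.
Correct: flip bit 8 of r = 011111101000000 to get c = 011111111000000.


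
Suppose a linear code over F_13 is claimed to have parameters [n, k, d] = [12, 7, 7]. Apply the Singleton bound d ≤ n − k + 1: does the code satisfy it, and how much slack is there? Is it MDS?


Singleton RHS = n − k + 1 = 6, slack = -1, bound violated (no such code; not MDS).

Singleton bound: d ≤ n − k + 1.
Here n = 12, k = 7, so n − k + 1 = 6.
Given d = 7, check d ≤ 6: NO.
Slack = (n − k + 1) − d = -1.
The slack is negative: d = 7 exceeds n − k + 1 = 6 by 1, so the Singleton bound is violated and no linear [12, 7, 7]_13 code can exist. In particular it is not MDS (MDS requires d = n − k + 1 exactly).
Description: the claimed parameters are [12, 7, 7]_13; such a code would be impossible (violates the Singleton bound).


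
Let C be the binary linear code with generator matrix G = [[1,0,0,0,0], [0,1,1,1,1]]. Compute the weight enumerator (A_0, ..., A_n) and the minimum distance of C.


Weight distribution: A_0 = 1, A_1 = 1, A_4 = 1, A_5 = 1. Minimum distance d = 1.

Enumerate all 2^2 = 4 messages m ∈ F_2^2.
For each, compute codeword c = mG in F_2^5, then tally its weight.
  m = 00 → c = 00000, weight = 0.
  m = 10 → c = 10000, weight = 1.
  m = 01 → c = 01111, weight = 4.
  m = 11 → c = 11111, weight = 5.
Tally weights:
  weight 0: 1 codewords.
  weight 1: 1 codewords.
  weight 4: 1 codewords.
  weight 5: 1 codewords.
Minimum distance d = smallest w > 0 with A_w > 0 = 1.
Sanity: Σ A_w = 4 = 2^2 = 4 ✓.


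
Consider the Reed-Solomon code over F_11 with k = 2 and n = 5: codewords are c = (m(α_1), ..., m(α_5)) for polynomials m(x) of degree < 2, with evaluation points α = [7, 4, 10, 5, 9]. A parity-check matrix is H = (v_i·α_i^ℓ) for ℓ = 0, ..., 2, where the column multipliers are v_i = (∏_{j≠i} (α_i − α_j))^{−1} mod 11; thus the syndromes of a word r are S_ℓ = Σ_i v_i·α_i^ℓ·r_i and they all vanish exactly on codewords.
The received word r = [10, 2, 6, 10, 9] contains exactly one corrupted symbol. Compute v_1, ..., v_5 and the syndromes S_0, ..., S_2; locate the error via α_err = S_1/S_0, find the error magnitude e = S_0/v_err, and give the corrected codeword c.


S = (2, 3, 10), error at position 1, error magnitude e = 6, c = [4, 2, 6, 10, 9].

Step 1: column multipliers v_i = (∏_{j≠i}(α_i − α_j))^{−1} mod 11.
  i = 1 (α = 7): (7−4)(7−10)(7−5)(7−9) = 3·(−3)·2·(−2) = 36 ≡ 3, so v_1 = 3^{−1} = 4 (mod 11).
  i = 2 (α = 4): (4−7)(4−10)(4−5)(4−9) = (−3)·(−6)·(−1)·(−5) = 90 ≡ 2, so v_2 = 2^{−1} = 6 (mod 11).
  i = 3 (α = 10): (10−7)(10−4)(10−5)(10−9) = 3·6·5·1 = 90 ≡ 2, so v_3 = 2^{−1} = 6 (mod 11).
  i = 4 (α = 5): (5−7)(5−4)(5−10)(5−9) = (−2)·1·(−5)·(−4) = −40 ≡ 4, so v_4 = 4^{−1} = 3 (mod 11).
  i = 5 (α = 9): (9−7)(9−4)(9−10)(9−5) = 2·5·(−1)·4 = −40 ≡ 4, so v_5 = 4^{−1} = 3 (mod 11).
  v = [4, 6, 6, 3, 3].
Step 2: syndromes of r = [10, 2, 6, 10, 9] (all sums mod 11).
  S_0 = Σ v_i r_i = 4·10 + 6·2 + 6·6 + 3·10 + 3·9 = 145 ≡ 2.
  S_1 = Σ v_i α_i r_i = 4·7·10 + 6·4·2 + 6·10·6 + 3·5·10 + 3·9·9 = 1081 ≡ 3.
  α_i^2 mod 11 = [5, 5, 1, 3, 4].
  S_2 = Σ v_i α_i^2 r_i = 4·5·10 + 6·5·2 + 6·1·6 + 3·3·10 + 3·4·9 = 494 ≡ 10.
  S = (2, 3, 10) ≠ 0, so r is not a codeword (an error is present).
Step 3: locate the error. For a single error e at position i, S_ℓ = v_i·e·α_i^ℓ, so α_err = S_1/S_0.
  S_0^{−1} = 2^{−1} = 6 (mod 11), so α_err = 3·6 = 18 ≡ 7 = α_1. Error position i = 1.
  Consistency check: S_2/S_1 = 10·4 = 40 ≡ 7 = α_err ✓ (single-error assumption holds).
Step 4: error magnitude e = S_0/v_1 = S_0·∏_{j≠1}(α_1 − α_j) = 2·3 = 6 ≡ 6 (mod 11).
Step 5: correct position 1: c_1 = r_1 − e = 10 − 6 ≡ 4 (mod 11). Hence c = [4, 2, 6, 10, 9].
  Check: interpolating c through the α_i gives m(x) = 3 + 8·x (degree < 2) with m(α_i) = c_i for every i, so c is indeed a codeword.


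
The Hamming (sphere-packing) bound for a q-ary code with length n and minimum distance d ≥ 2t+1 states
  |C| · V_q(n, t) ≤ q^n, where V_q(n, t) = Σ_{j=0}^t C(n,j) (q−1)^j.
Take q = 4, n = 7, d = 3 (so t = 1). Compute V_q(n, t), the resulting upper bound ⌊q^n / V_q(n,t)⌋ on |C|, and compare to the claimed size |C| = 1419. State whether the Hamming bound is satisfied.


V_q(n, t) = 22, q^n = 16384, Hamming bound = 744, |C| = 1419 > bound (violated).

Step 1: Compute V_q(n, t) = Σ_{j=0}^1 C(n, j) (q−1)^j.
  j = 0: C(7,0)·(3)^0 = 1·1 = 1.
  j = 1: C(7,1)·(3)^1 = 7·3 = 21.
  V_q(n, t) = 1 + 21 = 22.
Step 2: q^n = 4^7 = 16384.
Step 3: Hamming bound ⌊q^n / V_q(n,t)⌋ = ⌊16384/22⌋ = 744.
Step 4: Compare |C| = 1419 to 744: violated.
The claimed |C| lies above the Hamming bound, so no 4-ary code of length 7 with d ≥ 3 can have 1419 codewords.


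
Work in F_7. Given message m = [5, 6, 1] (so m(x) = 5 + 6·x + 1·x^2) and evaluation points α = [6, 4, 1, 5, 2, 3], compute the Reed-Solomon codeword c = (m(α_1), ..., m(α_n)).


c = [0, 3, 5, 4, 0, 4]

Message polynomial: m(x) = 5 + 6·x + 1·x^2 (mod 7).
For each evaluation point α_i, compute m(α_i) mod 7:
  α_1 = 6: Horner steps 1 → 5 → 0, so m(6) = 0.
  α_2 = 4: Horner steps 1 → 3 → 3, so m(4) = 3.
  α_3 = 1: Horner steps 1 → 0 → 5, so m(1) = 5.
  α_4 = 5: Horner steps 1 → 4 → 4, so m(5) = 4.
  α_5 = 2: Horner steps 1 → 1 → 0, so m(2) = 0.
  α_6 = 3: Horner steps 1 → 2 → 4, so m(3) = 4.
Codeword c = [0, 3, 5, 4, 0, 4] ∈ F_7^6.


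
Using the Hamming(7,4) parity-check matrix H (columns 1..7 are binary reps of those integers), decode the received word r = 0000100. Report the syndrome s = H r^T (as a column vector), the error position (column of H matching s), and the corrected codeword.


s = (1, 0, 1)^T, error position = 5, corrected codeword c = 0000000

Compute s = H r^T mod 2 one row at a time:
  s_1 = 0 + 1 + 0 + 0 = 1 ≡ 1 (mod 2).
  s_2 = 0 + 0 + 0 + 0 = 0 ≡ 0 (mod 2).
  s_3 = 0 + 0 + 1 + 0 = 1 ≡ 1 (mod 2).
s = (1, 0, 1)^T — this equals column 5 of H (binary 101), so error is at position 5.
Correct: flip bit 5 of r = 0000100 to get c = 0000000.


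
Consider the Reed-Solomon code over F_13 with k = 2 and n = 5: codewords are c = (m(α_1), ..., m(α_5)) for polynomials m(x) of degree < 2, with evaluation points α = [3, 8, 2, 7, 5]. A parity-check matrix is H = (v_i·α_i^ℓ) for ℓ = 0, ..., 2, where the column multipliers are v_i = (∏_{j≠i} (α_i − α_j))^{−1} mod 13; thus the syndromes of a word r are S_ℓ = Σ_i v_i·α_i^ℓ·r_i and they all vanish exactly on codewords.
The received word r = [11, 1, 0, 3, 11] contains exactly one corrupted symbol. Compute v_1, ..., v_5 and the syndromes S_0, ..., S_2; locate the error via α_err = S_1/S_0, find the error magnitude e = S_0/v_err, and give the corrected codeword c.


S = (3, 2, 10), error at position 5, error magnitude e = 4, c = [11, 1, 0, 3, 7].

Step 1: column multipliers v_i = (∏_{j≠i}(α_i − α_j))^{−1} mod 13.
  i = 1 (α = 3): (3−8)(3−2)(3−7)(3−5) = (−5)·1·(−4)·(−2) = −40 ≡ 12, so v_1 = 12^{−1} = 12 (mod 13).
  i = 2 (α = 8): (8−3)(8−2)(8−7)(8−5) = 5·6·1·3 = 90 ≡ 12, so v_2 = 12^{−1} = 12 (mod 13).
  i = 3 (α = 2): (2−3)(2−8)(2−7)(2−5) = (−1)·(−6)·(−5)·(−3) = 90 ≡ 12, so v_3 = 12^{−1} = 12 (mod 13).
  i = 4 (α = 7): (7−3)(7−8)(7−2)(7−5) = 4·(−1)·5·2 = −40 ≡ 12, so v_4 = 12^{−1} = 12 (mod 13).
  i = 5 (α = 5): (5−3)(5−8)(5−2)(5−7) = 2·(−3)·3·(−2) = 36 ≡ 10, so v_5 = 10^{−1} = 4 (mod 13).
  v = [12, 12, 12, 12, 4].
Step 2: syndromes of r = [11, 1, 0, 3, 11] (all sums mod 13).
  S_0 = Σ v_i r_i = 12·11 + 12·1 + 12·0 + 12·3 + 4·11 = 224 ≡ 3.
  S_1 = Σ v_i α_i r_i = 12·3·11 + 12·8·1 + 12·2·0 + 12·7·3 + 4·5·11 = 964 ≡ 2.
  α_i^2 mod 13 = [9, 12, 4, 10, 12].
  S_2 = Σ v_i α_i^2 r_i = 12·9·11 + 12·12·1 + 12·4·0 + 12·10·3 + 4·12·11 = 2220 ≡ 10.
  S = (3, 2, 10) ≠ 0, so r is not a codeword (an error is present).
Step 3: locate the error. For a single error e at position i, S_ℓ = v_i·e·α_i^ℓ, so α_err = S_1/S_0.
  S_0^{−1} = 3^{−1} = 9 (mod 13), so α_err = 2·9 = 18 ≡ 5 = α_5. Error position i = 5.
  Consistency check: S_2/S_1 = 10·7 = 70 ≡ 5 = α_err ✓ (single-error assumption holds).
Step 4: error magnitude e = S_0/v_5 = S_0·∏_{j≠5}(α_5 − α_j) = 3·10 = 30 ≡ 4 (mod 13).
Step 5: correct position 5: c_5 = r_5 − e = 11 − 4 ≡ 7 (mod 13). Hence c = [11, 1, 0, 3, 7].
  Check: interpolating c through the α_i gives m(x) = 4 + 11·x (degree < 2) with m(α_i) = c_i for every i, so c is indeed a codeword.


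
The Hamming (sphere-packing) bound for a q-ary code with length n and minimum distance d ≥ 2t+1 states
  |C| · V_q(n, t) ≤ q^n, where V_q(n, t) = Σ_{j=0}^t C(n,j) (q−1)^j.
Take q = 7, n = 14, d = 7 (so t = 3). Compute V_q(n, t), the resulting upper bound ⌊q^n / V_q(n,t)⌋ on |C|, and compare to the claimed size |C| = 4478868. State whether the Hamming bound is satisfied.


V_q(n, t) = 81985, q^n = 678223072849, Hamming bound = 8272526, |C| = 4478868 ≤ bound (satisfied).

Step 1: Compute V_q(n, t) = Σ_{j=0}^3 C(n, j) (q−1)^j.
  j = 0: C(14,0)·(6)^0 = 1·1 = 1.
  j = 1: C(14,1)·(6)^1 = 14·6 = 84.
  j = 2: C(14,2)·(6)^2 = 91·36 = 3276.
  j = 3: C(14,3)·(6)^3 = 364·216 = 78624.
  V_q(n, t) = 1 + 84 + 3276 + 78624 = 81985.
Step 2: q^n = 7^14 = 678223072849.
Step 3: Hamming bound ⌊q^n / V_q(n,t)⌋ = ⌊678223072849/81985⌋ = 8272526.
Step 4: Compare |C| = 4478868 to 8272526: satisfied.
The claimed |C| lies below the Hamming bound.


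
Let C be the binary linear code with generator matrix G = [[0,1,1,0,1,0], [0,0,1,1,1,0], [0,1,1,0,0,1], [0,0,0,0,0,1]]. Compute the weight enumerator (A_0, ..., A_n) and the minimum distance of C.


Weight distribution: A_0 = 1, A_1 = 2, A_2 = 4, A_3 = 6, A_4 = 3. Minimum distance d = 1.

Enumerate all 2^4 = 16 messages m ∈ F_2^4.
For each, compute codeword c = mG in F_2^6, then tally its weight.
  m = 0000 → c = 000000, weight = 0.
  m = 1000 → c = 011010, weight = 3.
  m = 0100 → c = 001110, weight = 3.
  m = 1100 → c = 010100, weight = 2.
  m = 0010 → c = 011001, weight = 3.
  m = 1010 → c = 000011, weight = 2.
  m = 0110 → c = 010111, weight = 4.
  m = 1110 → c = 001101, weight = 3.
  m = 0001 → c = 000001, weight = 1.
  m = 1001 → c = 011011, weight = 4.
  m = 0101 → c = 001111, weight = 4.
  m = 1101 → c = 010101, weight = 3.
  m = 0011 → c = 011000, weight = 2.
  m = 1011 → c = 000010, weight = 1.
  m = 0111 → c = 010110, weight = 3.
  m = 1111 → c = 001100, weight = 2.
Tally weights:
  weight 0: 1 codewords.
  weight 1: 2 codewords.
  weight 2: 4 codewords.
  weight 3: 6 codewords.
  weight 4: 3 codewords.
Minimum distance d = smallest w > 0 with A_w > 0 = 1.
Sanity: Σ A_w = 16 = 2^4 = 16 ✓.


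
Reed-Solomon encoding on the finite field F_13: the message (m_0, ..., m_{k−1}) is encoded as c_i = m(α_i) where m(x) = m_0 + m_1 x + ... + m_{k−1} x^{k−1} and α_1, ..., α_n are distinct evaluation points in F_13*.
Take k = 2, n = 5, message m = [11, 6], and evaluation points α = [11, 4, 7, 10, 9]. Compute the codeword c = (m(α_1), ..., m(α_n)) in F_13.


c = [12, 9, 1, 6, 0]

Message polynomial: m(x) = 11 + 6·x (mod 13).
For each evaluation point α_i, compute m(α_i) mod 13:
  α_1 = 11: Horner steps 6 → 12, so m(11) = 12.
  α_2 = 4: Horner steps 6 → 9, so m(4) = 9.
  α_3 = 7: Horner steps 6 → 1, so m(7) = 1.
  α_4 = 10: Horner steps 6 → 6, so m(10) = 6.
  α_5 = 9: Horner steps 6 → 0, so m(9) = 0.
Codeword c = [12, 9, 1, 6, 0] ∈ F_13^5.


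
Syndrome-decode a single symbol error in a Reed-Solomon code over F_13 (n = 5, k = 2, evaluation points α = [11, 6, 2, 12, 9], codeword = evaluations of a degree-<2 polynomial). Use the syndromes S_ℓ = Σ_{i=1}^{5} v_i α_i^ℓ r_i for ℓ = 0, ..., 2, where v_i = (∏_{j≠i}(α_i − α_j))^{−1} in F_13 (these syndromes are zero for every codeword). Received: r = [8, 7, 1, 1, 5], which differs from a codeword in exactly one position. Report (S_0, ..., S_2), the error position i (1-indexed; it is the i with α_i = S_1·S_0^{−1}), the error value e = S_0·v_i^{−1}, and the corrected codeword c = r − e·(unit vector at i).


S = (1, 12, 1), error at position 4, error magnitude e = 11, c = [8, 7, 1, 3, 5].

Step 1: column multipliers v_i = (∏_{j≠i}(α_i − α_j))^{−1} mod 13.
  i = 1 (α = 11): (11−6)(11−2)(11−12)(11−9) = 5·9·(−1)·2 = −90 ≡ 1, so v_1 = 1^{−1} = 1 (mod 13).
  i = 2 (α = 6): (6−11)(6−2)(6−12)(6−9) = (−5)·4·(−6)·(−3) = −360 ≡ 4, so v_2 = 4^{−1} = 10 (mod 13).
  i = 3 (α = 2): (2−11)(2−6)(2−12)(2−9) = (−9)·(−4)·(−10)·(−7) = 2520 ≡ 11, so v_3 = 11^{−1} = 6 (mod 13).
  i = 4 (α = 12): (12−11)(12−6)(12−2)(12−9) = 1·6·10·3 = 180 ≡ 11, so v_4 = 11^{−1} = 6 (mod 13).
  i = 5 (α = 9): (9−11)(9−6)(9−2)(9−12) = (−2)·3·7·(−3) = 126 ≡ 9, so v_5 = 9^{−1} = 3 (mod 13).
  v = [1, 10, 6, 6, 3].
Step 2: syndromes of r = [8, 7, 1, 1, 5] (all sums mod 13).
  S_0 = Σ v_i r_i = 1·8 + 10·7 + 6·1 + 6·1 + 3·5 = 105 ≡ 1.
  S_1 = Σ v_i α_i r_i = 1·11·8 + 10·6·7 + 6·2·1 + 6·12·1 + 3·9·5 = 727 ≡ 12.
  α_i^2 mod 13 = [4, 10, 4, 1, 3].
  S_2 = Σ v_i α_i^2 r_i = 1·4·8 + 10·10·7 + 6·4·1 + 6·1·1 + 3·3·5 = 807 ≡ 1.
  S = (1, 12, 1) ≠ 0, so r is not a codeword (an error is present).
Step 3: locate the error. For a single error e at position i, S_ℓ = v_i·e·α_i^ℓ, so α_err = S_1/S_0.
  S_0^{−1} = 1^{−1} = 1 (mod 13), so α_err = 12·1 = 12 ≡ 12 = α_4. Error position i = 4.
  Consistency check: S_2/S_1 = 1·12 = 12 ≡ 12 = α_err ✓ (single-error assumption holds).
Step 4: error magnitude e = S_0/v_4 = S_0·∏_{j≠4}(α_4 − α_j) = 1·11 = 11 ≡ 11 (mod 13).
Step 5: correct position 4: c_4 = r_4 − e = 1 − 11 ≡ 3 (mod 13). Hence c = [8, 7, 1, 3, 5].
  Check: interpolating c through the α_i gives m(x) = 11 + 8·x (degree < 2) with m(α_i) = c_i for every i, so c is indeed a codeword.


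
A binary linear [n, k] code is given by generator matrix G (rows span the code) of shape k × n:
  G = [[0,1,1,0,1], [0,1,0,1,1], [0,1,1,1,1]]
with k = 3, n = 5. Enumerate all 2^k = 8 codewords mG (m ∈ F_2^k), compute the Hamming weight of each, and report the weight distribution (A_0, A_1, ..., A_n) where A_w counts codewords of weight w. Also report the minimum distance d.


Weight distribution: A_0 = 1, A_1 = 2, A_2 = 2, A_3 = 2, A_4 = 1. Minimum distance d = 1.

Enumerate all 2^3 = 8 messages m ∈ F_2^3.
For each, compute codeword c = mG in F_2^5, then tally its weight.
  m = 000 → c = 00000, weight = 0.
  m = 100 → c = 01101, weight = 3.
  m = 010 → c = 01011, weight = 3.
  m = 110 → c = 00110, weight = 2.
  m = 001 → c = 01111, weight = 4.
  m = 101 → c = 00010, weight = 1.
  m = 011 → c = 00100, weight = 1.
  m = 111 → c = 01001, weight = 2.
Tally weights:
  weight 0: 1 codewords.
  weight 1: 2 codewords.
  weight 2: 2 codewords.
  weight 3: 2 codewords.
  weight 4: 1 codewords.
Minimum distance d = smallest w > 0 with A_w > 0 = 1.
Sanity: Σ A_w = 8 = 2^3 = 8 ✓.


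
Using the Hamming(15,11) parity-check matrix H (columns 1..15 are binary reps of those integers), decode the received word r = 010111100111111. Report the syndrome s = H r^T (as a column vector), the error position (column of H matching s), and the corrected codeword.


s = (0, 0, 1, 1)^T, error position = 3, corrected codeword c = 011111100111111

Compute s = H r^T mod 2 one row at a time:
  s_1 = 0 + 0 + 1 + 1 + 1 + 1 + 1 + 1 = 6 ≡ 0 (mod 2).
  s_2 = 1 + 1 + 1 + 1 + 1 + 1 + 1 + 1 = 8 ≡ 0 (mod 2).
  s_3 = 1 + 0 + 1 + 1 + 1 + 1 + 1 + 1 = 7 ≡ 1 (mod 2).
  s_4 = 0 + 0 + 1 + 1 + 0 + 1 + 1 + 1 = 5 ≡ 1 (mod 2).
s = (0, 0, 1, 1)^T — this equals column 3 of H (binary 0011), so error is at position 3.
Correct: flip bit 3 of r = 010111100111111 to get c = 011111100111111.


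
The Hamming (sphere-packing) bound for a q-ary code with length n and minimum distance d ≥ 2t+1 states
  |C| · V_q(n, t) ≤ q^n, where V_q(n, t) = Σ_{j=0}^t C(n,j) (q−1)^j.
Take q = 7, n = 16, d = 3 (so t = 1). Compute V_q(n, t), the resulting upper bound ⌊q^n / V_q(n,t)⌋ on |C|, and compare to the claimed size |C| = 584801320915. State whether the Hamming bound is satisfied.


V_q(n, t) = 97, q^n = 33232930569601, Hamming bound = 342607531645, |C| = 584801320915 > bound (violated).

Step 1: Compute V_q(n, t) = Σ_{j=0}^1 C(n, j) (q−1)^j.
  j = 0: C(16,0)·(6)^0 = 1·1 = 1.
  j = 1: C(16,1)·(6)^1 = 16·6 = 96.
  V_q(n, t) = 1 + 96 = 97.
Step 2: q^n = 7^16 = 33232930569601.
Step 3: Hamming bound ⌊q^n / V_q(n,t)⌋ = ⌊33232930569601/97⌋ = 342607531645.
Step 4: Compare |C| = 584801320915 to 342607531645: violated.
The claimed |C| lies above the Hamming bound, so no 7-ary code of length 16 with d ≥ 3 can have 584801320915 codewords.


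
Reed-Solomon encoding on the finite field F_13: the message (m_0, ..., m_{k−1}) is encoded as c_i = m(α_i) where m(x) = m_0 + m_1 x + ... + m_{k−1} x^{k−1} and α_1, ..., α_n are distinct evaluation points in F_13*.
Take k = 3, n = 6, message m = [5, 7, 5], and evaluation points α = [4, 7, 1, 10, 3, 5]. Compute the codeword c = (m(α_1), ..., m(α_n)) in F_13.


c = [9, 0, 4, 3, 6, 9]

Message polynomial: m(x) = 5 + 7·x + 5·x^2 (mod 13).
For each evaluation point α_i, compute m(α_i) mod 13:
  α_1 = 4: Horner steps 5 → 1 → 9, so m(4) = 9.
  α_2 = 7: Horner steps 5 → 3 → 0, so m(7) = 0.
  α_3 = 1: Horner steps 5 → 12 → 4, so m(1) = 4.
  α_4 = 10: Horner steps 5 → 5 → 3, so m(10) = 3.
  α_5 = 3: Horner steps 5 → 9 → 6, so m(3) = 6.
  α_6 = 5: Horner steps 5 → 6 → 9, so m(5) = 9.
Codeword c = [9, 0, 4, 3, 6, 9] ∈ F_13^6.


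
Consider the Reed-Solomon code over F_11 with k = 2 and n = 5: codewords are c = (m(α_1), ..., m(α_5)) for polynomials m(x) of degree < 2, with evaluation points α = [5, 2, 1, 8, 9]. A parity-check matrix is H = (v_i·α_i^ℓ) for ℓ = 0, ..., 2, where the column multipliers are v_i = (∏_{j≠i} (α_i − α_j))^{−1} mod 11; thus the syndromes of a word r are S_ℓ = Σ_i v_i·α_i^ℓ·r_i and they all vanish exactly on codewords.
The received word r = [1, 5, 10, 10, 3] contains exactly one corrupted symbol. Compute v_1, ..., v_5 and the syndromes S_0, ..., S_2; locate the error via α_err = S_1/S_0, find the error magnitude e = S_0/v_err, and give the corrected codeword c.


S = (4, 10, 3), error at position 4, error magnitude e = 2, c = [1, 5, 10, 8, 3].

Step 1: column multipliers v_i = (∏_{j≠i}(α_i − α_j))^{−1} mod 11.
  i = 1 (α = 5): (5−2)(5−1)(5−8)(5−9) = 3·4·(−3)·(−4) = 144 ≡ 1, so v_1 = 1^{−1} = 1 (mod 11).
  i = 2 (α = 2): (2−5)(2−1)(2−8)(2−9) = (−3)·1·(−6)·(−7) = −126 ≡ 6, so v_2 = 6^{−1} = 2 (mod 11).
  i = 3 (α = 1): (1−5)(1−2)(1−8)(1−9) = (−4)·(−1)·(−7)·(−8) = 224 ≡ 4, so v_3 = 4^{−1} = 3 (mod 11).
  i = 4 (α = 8): (8−5)(8−2)(8−1)(8−9) = 3·6·7·(−1) = −126 ≡ 6, so v_4 = 6^{−1} = 2 (mod 11).
  i = 5 (α = 9): (9−5)(9−2)(9−1)(9−8) = 4·7·8·1 = 224 ≡ 4, so v_5 = 4^{−1} = 3 (mod 11).
  v = [1, 2, 3, 2, 3].
Step 2: syndromes of r = [1, 5, 10, 10, 3] (all sums mod 11).
  S_0 = Σ v_i r_i = 1·1 + 2·5 + 3·10 + 2·10 + 3·3 = 70 ≡ 4.
  S_1 = Σ v_i α_i r_i = 1·5·1 + 2·2·5 + 3·1·10 + 2·8·10 + 3·9·3 = 296 ≡ 10.
  α_i^2 mod 11 = [3, 4, 1, 9, 4].
  S_2 = Σ v_i α_i^2 r_i = 1·3·1 + 2·4·5 + 3·1·10 + 2·9·10 + 3·4·3 = 289 ≡ 3.
  S = (4, 10, 3) ≠ 0, so r is not a codeword (an error is present).
Step 3: locate the error. For a single error e at position i, S_ℓ = v_i·e·α_i^ℓ, so α_err = S_1/S_0.
  S_0^{−1} = 4^{−1} = 3 (mod 11), so α_err = 10·3 = 30 ≡ 8 = α_4. Error position i = 4.
  Consistency check: S_2/S_1 = 3·10 = 30 ≡ 8 = α_err ✓ (single-error assumption holds).
Step 4: error magnitude e = S_0/v_4 = S_0·∏_{j≠4}(α_4 − α_j) = 4·6 = 24 ≡ 2 (mod 11).
Step 5: correct position 4: c_4 = r_4 − e = 10 − 2 ≡ 8 (mod 11). Hence c = [1, 5, 10, 8, 3].
  Check: interpolating c through the α_i gives m(x) = 4 + 6·x (degree < 2) with m(α_i) = c_i for every i, so c is indeed a codeword.


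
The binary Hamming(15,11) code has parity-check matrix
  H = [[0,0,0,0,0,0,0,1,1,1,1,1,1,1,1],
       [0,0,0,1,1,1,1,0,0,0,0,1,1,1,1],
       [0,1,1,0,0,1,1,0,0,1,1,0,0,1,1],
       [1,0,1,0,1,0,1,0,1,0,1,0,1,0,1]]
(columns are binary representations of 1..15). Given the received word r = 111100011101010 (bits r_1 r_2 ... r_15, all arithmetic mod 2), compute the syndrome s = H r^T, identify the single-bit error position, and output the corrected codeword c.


s = (1, 1, 0, 1)^T, error position = 13, corrected codeword c = 111100011101110

Compute s = H r^T mod 2 one row at a time:
  s_1 = 1 + 1 + 1 + 0 + 1 + 0 + 1 + 0 = 5 ≡ 1 (mod 2).
  s_2 = 1 + 0 + 0 + 0 + 1 + 0 + 1 + 0 = 3 ≡ 1 (mod 2).
  s_3 = 1 + 1 + 0 + 0 + 1 + 0 + 1 + 0 = 4 ≡ 0 (mod 2).
  s_4 = 1 + 1 + 0 + 0 + 1 + 0 + 0 + 0 = 3 ≡ 1 (mod 2).
s = (1, 1, 0, 1)^T — this equals column 13 of H (binary 1101), so error is at position 13.
Correct: flip bit 13 of r = 111100011101010 to get c = 111100011101110.


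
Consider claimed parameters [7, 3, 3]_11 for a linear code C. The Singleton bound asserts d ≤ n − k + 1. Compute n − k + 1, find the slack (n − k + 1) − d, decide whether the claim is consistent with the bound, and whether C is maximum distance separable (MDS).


Singleton RHS = n − k + 1 = 5, slack = 2, bound satisfied, not MDS.

Singleton bound: d ≤ n − k + 1.
Here n = 7, k = 3, so n − k + 1 = 5.
Given d = 3, check d ≤ 5: YES.
Slack = (n − k + 1) − d = 2.
The code is NOT MDS (slack = 2 > 0).
Description: the claimed parameters are [7, 3, 3]_11; such a code would be non-MDS.


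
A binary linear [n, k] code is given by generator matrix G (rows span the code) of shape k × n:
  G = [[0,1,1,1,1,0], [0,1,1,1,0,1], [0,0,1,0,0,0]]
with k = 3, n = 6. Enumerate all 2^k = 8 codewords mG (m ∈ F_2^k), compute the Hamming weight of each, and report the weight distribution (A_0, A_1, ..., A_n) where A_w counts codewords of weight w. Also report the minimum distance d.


Weight distribution: A_0 = 1, A_1 = 1, A_2 = 1, A_3 = 3, A_4 = 2. Minimum distance d = 1.

Enumerate all 2^3 = 8 messages m ∈ F_2^3.
For each, compute codeword c = mG in F_2^6, then tally its weight.
  m = 000 → c = 000000, weight = 0.
  m = 100 → c = 011110, weight = 4.
  m = 010 → c = 011101, weight = 4.
  m = 110 → c = 000011, weight = 2.
  m = 001 → c = 001000, weight = 1.
  m = 101 → c = 010110, weight = 3.
  m = 011 → c = 010101, weight = 3.
  m = 111 → c = 001011, weight = 3.
Tally weights:
  weight 0: 1 codewords.
  weight 1: 1 codewords.
  weight 2: 1 codewords.
  weight 3: 3 codewords.
  weight 4: 2 codewords.
Minimum distance d = smallest w > 0 with A_w > 0 = 1.
Sanity: Σ A_w = 8 = 2^3 = 8 ✓.


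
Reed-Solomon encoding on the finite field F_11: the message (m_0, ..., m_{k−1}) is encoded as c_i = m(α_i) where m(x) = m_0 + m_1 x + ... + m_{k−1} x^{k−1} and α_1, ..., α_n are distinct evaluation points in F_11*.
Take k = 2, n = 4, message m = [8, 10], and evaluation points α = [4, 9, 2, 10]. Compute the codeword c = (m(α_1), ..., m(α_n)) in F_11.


c = [4, 10, 6, 9]

Message polynomial: m(x) = 8 + 10·x (mod 11).
For each evaluation point α_i, compute m(α_i) mod 11:
  α_1 = 4: Horner steps 10 → 4, so m(4) = 4.
  α_2 = 9: Horner steps 10 → 10, so m(9) = 10.
  α_3 = 2: Horner steps 10 → 6, so m(2) = 6.
  α_4 = 10: Horner steps 10 → 9, so m(10) = 9.
Codeword c = [4, 10, 6, 9] ∈ F_11^4.


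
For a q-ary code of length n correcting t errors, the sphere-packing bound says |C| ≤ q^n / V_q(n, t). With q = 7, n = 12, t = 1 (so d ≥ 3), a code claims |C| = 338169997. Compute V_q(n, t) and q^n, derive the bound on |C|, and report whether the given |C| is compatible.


V_q(n, t) = 73, q^n = 13841287201, Hamming bound = 189606673, |C| = 338169997 > bound (violated).

Step 1: Compute V_q(n, t) = Σ_{j=0}^1 C(n, j) (q−1)^j.
  j = 0: C(12,0)·(6)^0 = 1·1 = 1.
  j = 1: C(12,1)·(6)^1 = 12·6 = 72.
  V_q(n, t) = 1 + 72 = 73.
Step 2: q^n = 7^12 = 13841287201.
Step 3: Hamming bound ⌊q^n / V_q(n,t)⌋ = ⌊13841287201/73⌋ = 189606673.
Step 4: Compare |C| = 338169997 to 189606673: violated.
The claimed |C| lies above the Hamming bound, so no 7-ary code of length 12 with d ≥ 3 can have 338169997 codewords.


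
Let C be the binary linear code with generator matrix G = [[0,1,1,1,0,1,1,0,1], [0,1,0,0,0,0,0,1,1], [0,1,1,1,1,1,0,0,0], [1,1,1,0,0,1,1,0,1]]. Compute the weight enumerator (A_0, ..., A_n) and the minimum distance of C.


Weight distribution: A_0 = 1, A_2 = 1, A_3 = 2, A_4 = 1, A_5 = 6, A_6 = 5. Minimum distance d = 2.

Enumerate all 2^4 = 16 messages m ∈ F_2^4.
For each, compute codeword c = mG in F_2^9, then tally its weight.
  m = 0000 → c = 000000000, weight = 0.
  m = 1000 → c = 011101101, weight = 6.
  m = 0100 → c = 010000011, weight = 3.
  m = 1100 → c = 001101110, weight = 5.
  m = 0010 → c = 011111000, weight = 5.
  m = 1010 → c = 000010101, weight = 3.
  m = 0110 → c = 001111011, weight = 6.
  m = 1110 → c = 010010110, weight = 4.
  m = 0001 → c = 111001101, weight = 6.
  m = 1001 → c = 100100000, weight = 2.
  m = 0101 → c = 101001110, weight = 5.
  m = 1101 → c = 110100011, weight = 5.
  m = 0011 → c = 100110101, weight = 5.
  m = 1011 → c = 111011000, weight = 5.
  m = 0111 → c = 110110110, weight = 6.
  m = 1111 → c = 101011011, weight = 6.
Tally weights:
  weight 0: 1 codewords.
  weight 2: 1 codewords.
  weight 3: 2 codewords.
  weight 4: 1 codewords.
  weight 5: 6 codewords.
  weight 6: 5 codewords.
Minimum distance d = smallest w > 0 with A_w > 0 = 2.
Sanity: Σ A_w = 16 = 2^4 = 16 ✓.


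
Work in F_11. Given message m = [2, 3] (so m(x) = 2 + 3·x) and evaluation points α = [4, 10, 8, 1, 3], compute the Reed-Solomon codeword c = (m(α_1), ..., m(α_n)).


c = [3, 10, 4, 5, 0]

Message polynomial: m(x) = 2 + 3·x (mod 11).
For each evaluation point α_i, compute m(α_i) mod 11:
  α_1 = 4: Horner steps 3 → 3, so m(4) = 3.
  α_2 = 10: Horner steps 3 → 10, so m(10) = 10.
  α_3 = 8: Horner steps 3 → 4, so m(8) = 4.
  α_4 = 1: Horner steps 3 → 5, so m(1) = 5.
  α_5 = 3: Horner steps 3 → 0, so m(3) = 0.
Codeword c = [3, 10, 4, 5, 0] ∈ F_11^5.


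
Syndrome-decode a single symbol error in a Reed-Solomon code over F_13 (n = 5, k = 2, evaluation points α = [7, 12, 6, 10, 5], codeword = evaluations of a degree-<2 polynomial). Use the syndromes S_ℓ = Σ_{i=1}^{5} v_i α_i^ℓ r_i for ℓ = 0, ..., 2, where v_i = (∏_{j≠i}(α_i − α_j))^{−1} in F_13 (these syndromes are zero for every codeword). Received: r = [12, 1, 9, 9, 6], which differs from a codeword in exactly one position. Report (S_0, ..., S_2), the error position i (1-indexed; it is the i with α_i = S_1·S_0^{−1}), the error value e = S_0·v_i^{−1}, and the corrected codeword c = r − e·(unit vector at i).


S = (4, 1, 10), error at position 4, error magnitude e = 1, c = [12, 1, 9, 8, 6].

Step 1: column multipliers v_i = (∏_{j≠i}(α_i − α_j))^{−1} mod 13.
  i = 1 (α = 7): (7−12)(7−6)(7−10)(7−5) = (−5)·1·(−3)·2 = 30 ≡ 4, so v_1 = 4^{−1} = 10 (mod 13).
  i = 2 (α = 12): (12−7)(12−6)(12−10)(12−5) = 5·6·2·7 = 420 ≡ 4, so v_2 = 4^{−1} = 10 (mod 13).
  i = 3 (α = 6): (6−7)(6−12)(6−10)(6−5) = (−1)·(−6)·(−4)·1 = −24 ≡ 2, so v_3 = 2^{−1} = 7 (mod 13).
  i = 4 (α = 10): (10−7)(10−12)(10−6)(10−5) = 3·(−2)·4·5 = −120 ≡ 10, so v_4 = 10^{−1} = 4 (mod 13).
  i = 5 (α = 5): (5−7)(5−12)(5−6)(5−10) = (−2)·(−7)·(−1)·(−5) = 70 ≡ 5, so v_5 = 5^{−1} = 8 (mod 13).
  v = [10, 10, 7, 4, 8].
Step 2: syndromes of r = [12, 1, 9, 9, 6] (all sums mod 13).
  S_0 = Σ v_i r_i = 10·12 + 10·1 + 7·9 + 4·9 + 8·6 = 277 ≡ 4.
  S_1 = Σ v_i α_i r_i = 10·7·12 + 10·12·1 + 7·6·9 + 4·10·9 + 8·5·6 = 1938 ≡ 1.
  α_i^2 mod 13 = [10, 1, 10, 9, 12].
  S_2 = Σ v_i α_i^2 r_i = 10·10·12 + 10·1·1 + 7·10·9 + 4·9·9 + 8·12·6 = 2740 ≡ 10.
  S = (4, 1, 10) ≠ 0, so r is not a codeword (an error is present).
Step 3: locate the error. For a single error e at position i, S_ℓ = v_i·e·α_i^ℓ, so α_err = S_1/S_0.
  S_0^{−1} = 4^{−1} = 10 (mod 13), so α_err = 1·10 = 10 ≡ 10 = α_4. Error position i = 4.
  Consistency check: S_2/S_1 = 10·1 = 10 ≡ 10 = α_err ✓ (single-error assumption holds).
Step 4: error magnitude e = S_0/v_4 = S_0·∏_{j≠4}(α_4 − α_j) = 4·10 = 40 ≡ 1 (mod 13).
Step 5: correct position 4: c_4 = r_4 − e = 9 − 1 ≡ 8 (mod 13). Hence c = [12, 1, 9, 8, 6].
  Check: interpolating c through the α_i gives m(x) = 4 + 3·x (degree < 2) with m(α_i) = c_i for every i, so c is indeed a codeword.


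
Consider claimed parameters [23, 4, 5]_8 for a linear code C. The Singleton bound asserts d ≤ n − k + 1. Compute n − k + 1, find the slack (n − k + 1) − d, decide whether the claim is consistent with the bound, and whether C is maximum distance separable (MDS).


Singleton RHS = n − k + 1 = 20, slack = 15, bound satisfied, not MDS.

Singleton bound: d ≤ n − k + 1.
Here n = 23, k = 4, so n − k + 1 = 20.
Given d = 5, check d ≤ 20: YES.
Slack = (n − k + 1) − d = 15.
The code is NOT MDS (slack = 15 > 0).
Description: the claimed parameters are [23, 4, 5]_8; such a code would be non-MDS.
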